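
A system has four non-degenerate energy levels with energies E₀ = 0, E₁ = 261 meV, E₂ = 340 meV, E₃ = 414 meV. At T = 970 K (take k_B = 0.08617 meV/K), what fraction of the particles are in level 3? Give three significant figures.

k_BT = 0.08617 × 970 K = 83.585 meV.
Eᵢ/kT = 0, 3.1226, 4.0677, 4.9530.
Z = Σ e^(−Eᵢ/kT) = e^(−0) + e^(−3.1226) + e^(−4.0677) + e^(−4.9530) = 1.0000 + 0.044043 + 0.017117 + 0.0070622 = 1.0682.
P₃ = e^(−E₃/kT) / Z = 0.0070622/1.0682 = 0.00661.

0.00661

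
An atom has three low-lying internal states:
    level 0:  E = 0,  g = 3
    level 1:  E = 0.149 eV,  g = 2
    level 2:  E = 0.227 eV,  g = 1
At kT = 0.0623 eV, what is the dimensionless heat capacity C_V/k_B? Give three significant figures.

0.407

Eᵢ/kT = 0, 2.3917, 3.6437.
Z = Σ gᵢe^(−Eᵢ/kT) = 3·e^(−0) + 2·e^(−2.3917) + 1·e^(−3.6437) = 3.0000 + 0.18295 + 0.026155 = 3.2091.
⟨E⟩ = 0.010345 eV, ⟨E²⟩ = 0.0016856 eV².
C_V/k_B = (⟨E²⟩ − ⟨E⟩²)/(kT)² = (0.0016856 − 0.00010702)/0.0038813 = 0.407.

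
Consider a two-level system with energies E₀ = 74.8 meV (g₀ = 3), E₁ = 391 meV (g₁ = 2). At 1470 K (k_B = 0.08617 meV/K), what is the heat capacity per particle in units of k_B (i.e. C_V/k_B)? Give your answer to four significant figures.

0.3076

k_BT = 0.08617 × 1470 K = 126.670 meV.
Eᵢ/kT = 0.590511, 3.08676.
Z = Σ gᵢe^(−Eᵢ/kT) = 3·e^(−0.590511) + 2·e^(−3.08676) = 1.66213 + 0.0912992 = 1.75343.
⟨E⟩ = 91.2642 meV, ⟨E²⟩ = 13264.1 meV².
C_V/k_B = (⟨E²⟩ − ⟨E⟩²)/(kT)² = (13264.1 − 8329.15)/16045.3 = 0.3076.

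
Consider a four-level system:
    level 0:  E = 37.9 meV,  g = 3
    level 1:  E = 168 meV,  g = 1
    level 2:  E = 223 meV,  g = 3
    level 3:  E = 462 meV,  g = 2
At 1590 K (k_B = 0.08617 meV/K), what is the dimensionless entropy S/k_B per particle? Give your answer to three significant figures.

1.85

k_BT = 0.08617 × 1590 K = 137.01 meV.
Eᵢ/kT = 0.27662, 1.2262, 1.6276, 3.3720.
Z = Σ gᵢe^(−Eᵢ/kT) = 3·e^(−0.27662) + 1·e^(−1.2262) + 3·e^(−1.6276) + 2·e^(−3.3720) = 2.2750 + 0.29341 + 0.58920 + 0.068642 = 3.2263.
⟨E⟩ = Σ EᵢPᵢ = 92.558 meV.
S/k_B = ln Z + ⟨E⟩/kT = ln(3.2263) + 92.558/137.01 = 1.1713 + 0.67556 = 1.85.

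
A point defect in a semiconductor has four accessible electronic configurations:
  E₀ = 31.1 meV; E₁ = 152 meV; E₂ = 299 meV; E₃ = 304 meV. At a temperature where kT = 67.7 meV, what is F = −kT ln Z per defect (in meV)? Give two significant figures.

19 meV

Eᵢ/kT = 0.4594, 2.245, 4.417, 4.490.
Z = Σ e^(−Eᵢ/kT) = e^(−0.4594) + e^(−2.245) + e^(−4.417) + e^(−4.490) = 0.6317 + 0.1059 + 0.01207 + 0.01122 = 0.7609.
F = −kT ln Z = −67.7 × ln(0.7609) = −67.7 × -0.2733 = 19 meV.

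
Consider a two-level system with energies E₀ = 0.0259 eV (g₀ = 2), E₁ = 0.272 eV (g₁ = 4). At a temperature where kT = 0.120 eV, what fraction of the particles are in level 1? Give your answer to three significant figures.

Eᵢ/kT = 0.21583, 2.2667.
Z = Σ gᵢe^(−Eᵢ/kT) = 2·e^(−0.21583) + 4·e^(−2.2667) = 1.6117 + 0.41461 = 2.0263.
P₁ = g₁ e^(−E₁/kT) / Z = 0.41461/2.0263 = 0.205.

0.205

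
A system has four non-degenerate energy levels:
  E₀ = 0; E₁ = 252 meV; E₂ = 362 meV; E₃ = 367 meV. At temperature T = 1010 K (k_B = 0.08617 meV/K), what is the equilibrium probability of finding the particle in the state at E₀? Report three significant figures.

k_BT = 0.08617 × 1010 K = 87.032 meV.
Eᵢ/kT = 0, 2.8955, 4.1594, 4.2168.
Z = Σ e^(−Eᵢ/kT) = e^(−0) + e^(−2.8955) + e^(−4.1594) + e^(−4.2168) = 1.0000 + 0.055271 + 0.015617 + 0.014746 = 1.0856.
P₀ = e^(−E₀/kT) / Z = 1.0000/1.0856 = 0.921.

0.921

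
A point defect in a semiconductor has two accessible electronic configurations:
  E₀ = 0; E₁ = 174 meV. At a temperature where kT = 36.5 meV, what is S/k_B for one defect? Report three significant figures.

0.0487

Eᵢ/kT = 0, 4.7671.
Z = Σ e^(−Eᵢ/kT) = e^(−0) + e^(−4.7671) = 1.0000 + 0.0085050 = 1.0085.
⟨E⟩ = Σ EᵢPᵢ = 1.4674 meV.
S/k_B = ln Z + ⟨E⟩/kT = ln(1.0085) + 1.4674/36.5 = 0.0084641 + 0.040203 = 0.0487.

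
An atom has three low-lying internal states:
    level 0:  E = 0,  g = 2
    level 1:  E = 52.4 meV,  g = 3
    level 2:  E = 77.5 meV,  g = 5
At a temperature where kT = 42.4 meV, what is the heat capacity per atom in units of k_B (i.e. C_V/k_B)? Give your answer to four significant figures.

Eᵢ/kT = 0, 1.23585, 1.82783.
Z = Σ gᵢe^(−Eᵢ/kT) = 2·e^(−0) + 3·e^(−1.23585) + 5·e^(−1.82783) = 2.00000 + 0.871763 + 0.803810 = 3.67557.
⟨E⟩ = 29.3766 meV, ⟨E²⟩ = 1964.74 meV².
C_V/k_B = (⟨E²⟩ − ⟨E⟩²)/(kT)² = (1964.74 − 862.985)/1797.76 = 0.6128.

0.6128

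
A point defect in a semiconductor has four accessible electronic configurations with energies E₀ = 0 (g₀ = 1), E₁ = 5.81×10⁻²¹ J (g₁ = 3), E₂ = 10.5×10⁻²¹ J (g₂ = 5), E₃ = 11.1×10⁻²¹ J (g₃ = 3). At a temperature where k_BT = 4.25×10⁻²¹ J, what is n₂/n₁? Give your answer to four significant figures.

n₂/n₁ = (g₂/g₁) exp[−(E₂−E₁)/kT] = (5/3) × exp(−(4.69 ×10⁻²¹ J)/(4.25 ×10⁻²¹ J)) = (5/3) × exp(-1.10353) = 0.5528.

0.5528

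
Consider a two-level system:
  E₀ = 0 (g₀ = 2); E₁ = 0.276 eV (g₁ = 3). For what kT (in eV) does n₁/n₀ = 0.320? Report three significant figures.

n₁/n₀ = (g₁/g₀) exp[−(E₁−E₀)/kT] = 0.320.
⇒ (E₁−E₀)/kT = ln((3/2)/0.320) = ln(4.6875) = 1.5449.
kT = 0.276 eV / 1.5449 = 0.179 eV.

0.179 eV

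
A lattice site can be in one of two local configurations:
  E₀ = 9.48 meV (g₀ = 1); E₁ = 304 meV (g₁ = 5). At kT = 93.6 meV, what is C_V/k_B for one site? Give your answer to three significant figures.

Eᵢ/kT = 0.10128, 3.2479.
Z = Σ gᵢe^(−Eᵢ/kT) = 1·e^(−0.10128) + 5·e^(−3.2479) = 0.90368 + 0.19428 = 1.0980.
⟨E⟩ = 61.592 meV, ⟨E²⟩ = 16426 meV².
C_V/k_B = (⟨E²⟩ − ⟨E⟩²)/(kT)² = (16426 − 3793.6)/8761.0 = 1.44.

1.44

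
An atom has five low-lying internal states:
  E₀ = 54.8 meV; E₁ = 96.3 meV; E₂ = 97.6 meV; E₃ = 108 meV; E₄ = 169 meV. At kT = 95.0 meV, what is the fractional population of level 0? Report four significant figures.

Eᵢ/kT = 0.576842, 1.01368, 1.02737, 1.13684, 1.77895.
Z = Σ e^(−Eᵢ/kT) = e^(−0.576842) + e^(−1.01368) + e^(−1.02737) + e^(−1.13684) + e^(−1.77895) = 0.561669 + 0.362881 + 0.357947 + 0.320831 + 0.168815 = 1.77214.
P₀ = e^(−E₀/kT) / Z = 0.561669/1.77214 = 0.3169.

0.3169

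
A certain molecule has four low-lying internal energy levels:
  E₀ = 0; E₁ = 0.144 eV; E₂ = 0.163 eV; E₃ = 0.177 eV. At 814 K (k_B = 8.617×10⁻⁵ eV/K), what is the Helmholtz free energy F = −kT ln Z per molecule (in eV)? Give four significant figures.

-0.01875 eV

k_BT = 8.617×10⁻⁵ × 814 K = 0.0701424 eV.
Eᵢ/kT = 0, 2.05297, 2.32384, 2.52344.
Z = Σ e^(−Eᵢ/kT) = e^(−0) + e^(−2.05297) + e^(−2.32384) + e^(−2.52344) = 1.00000 + 0.128353 + 0.0978969 + 0.0801833 = 1.30643.
F = −kT ln Z = −0.0701424 × ln(1.30643) = −0.0701424 × 0.267298 = -0.01875 eV.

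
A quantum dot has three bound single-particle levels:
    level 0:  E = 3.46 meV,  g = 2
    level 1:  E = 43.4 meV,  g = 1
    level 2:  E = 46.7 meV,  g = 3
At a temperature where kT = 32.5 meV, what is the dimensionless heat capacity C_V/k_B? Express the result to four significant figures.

Eᵢ/kT = 0.106462, 1.33538, 1.43692.
Z = Σ gᵢe^(−Eᵢ/kT) = 2·e^(−0.106462) + 1·e^(−1.33538) + 3·e^(−1.43692) = 1.79802 + 0.263058 + 0.712976 = 2.77405.
⟨E⟩ = 18.3608 meV, ⟨E²⟩ = 746.898 meV².
C_V/k_B = (⟨E²⟩ − ⟨E⟩²)/(kT)² = (746.898 − 337.119)/1056.25 = 0.3880.

0.3880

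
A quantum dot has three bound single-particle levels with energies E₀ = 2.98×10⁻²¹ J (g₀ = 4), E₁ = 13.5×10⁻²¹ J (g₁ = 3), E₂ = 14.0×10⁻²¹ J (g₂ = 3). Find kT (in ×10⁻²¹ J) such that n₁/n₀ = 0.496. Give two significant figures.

n₁/n₀ = (g₁/g₀) exp[−(E₁−E₀)/kT] = 0.496.
⇒ (E₁−E₀)/kT = ln((3/4)/0.496) = ln(1.512) = 0.4134.
kT = 10.52 ×10⁻²¹ J / 0.4134 = 25 ×10⁻²¹ J.

25 ×10⁻²¹ J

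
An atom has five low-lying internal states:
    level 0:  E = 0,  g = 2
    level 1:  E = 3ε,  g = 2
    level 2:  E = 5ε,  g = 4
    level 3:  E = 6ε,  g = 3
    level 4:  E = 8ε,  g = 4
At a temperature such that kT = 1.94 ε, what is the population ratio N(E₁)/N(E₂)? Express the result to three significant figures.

1.40

n₁/n₂ = (g₁/g₂) exp[−(E₁−E₂)/kT] = (2/4) × exp(−(-2ε)/(1.94ε)) = (2/4) × exp(1.0309) = 1.40.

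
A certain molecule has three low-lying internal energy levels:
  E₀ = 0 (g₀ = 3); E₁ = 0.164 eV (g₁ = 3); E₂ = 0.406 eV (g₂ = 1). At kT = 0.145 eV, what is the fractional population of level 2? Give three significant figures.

0.0151

Eᵢ/kT = 0, 1.1310, 2.8000.
Z = Σ gᵢe^(−Eᵢ/kT) = 3·e^(−0) + 3·e^(−1.1310) + 1·e^(−2.8000) = 3.0000 + 0.96813 + 0.060810 = 4.0289.
P₂ = g₂ e^(−E₂/kT) / Z = 0.060810/4.0289 = 0.0151.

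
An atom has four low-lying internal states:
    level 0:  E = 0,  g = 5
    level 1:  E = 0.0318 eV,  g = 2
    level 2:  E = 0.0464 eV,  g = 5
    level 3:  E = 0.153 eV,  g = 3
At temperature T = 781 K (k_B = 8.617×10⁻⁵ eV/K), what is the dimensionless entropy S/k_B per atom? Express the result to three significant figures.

2.54

k_BT = 8.617×10⁻⁵ × 781 K = 0.067299 eV.
Eᵢ/kT = 0, 0.47252, 0.68946, 2.2734.
Z = Σ gᵢe^(−Eᵢ/kT) = 5·e^(−0) + 2·e^(−0.47252) + 5·e^(−0.68946) + 3·e^(−2.2734) = 5.0000 + 1.2469 + 2.5092 + 0.30888 = 9.0650.
⟨E⟩ = Σ EᵢPᵢ = 0.022431 eV.
S/k_B = ln Z + ⟨E⟩/kT = ln(9.0650) + 0.022431/0.067299 = 2.2044 + 0.33330 = 2.54.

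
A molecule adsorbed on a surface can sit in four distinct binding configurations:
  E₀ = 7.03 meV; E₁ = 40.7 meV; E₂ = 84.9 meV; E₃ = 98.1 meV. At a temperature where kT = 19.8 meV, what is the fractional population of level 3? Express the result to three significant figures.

0.00830

Eᵢ/kT = 0.35505, 2.0556, 4.2879, 4.9545.
Z = Σ e^(−Eᵢ/kT) = e^(−0.35505) + e^(−2.0556) + e^(−4.2879) + e^(−4.9545) = 0.70114 + 0.12802 + 0.013734 + 0.0070516 = 0.84995.
P₃ = e^(−E₃/kT) / Z = 0.0070516/0.84995 = 0.00830.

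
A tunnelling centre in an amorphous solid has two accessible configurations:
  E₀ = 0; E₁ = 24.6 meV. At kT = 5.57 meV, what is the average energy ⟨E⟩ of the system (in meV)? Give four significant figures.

0.2935 meV

Eᵢ/kT = 0, 4.41652.
Z = Σ e^(−Eᵢ/kT) = e^(−0) + e^(−4.41652) = 1.00000 + 0.0120762 = 1.01208.
⟨E⟩ = Σ Eᵢ e^(−Eᵢ/kT) / Z = (0·1.00000 + 24.6·0.0120762) / 1.01208 = 0.2935 meV.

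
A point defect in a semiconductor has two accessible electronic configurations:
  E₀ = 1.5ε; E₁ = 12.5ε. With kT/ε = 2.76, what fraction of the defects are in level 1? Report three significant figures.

Eᵢ/kT = 0.54348, 4.5290.
Z = Σ e^(−Eᵢ/kT) = e^(−0.54348) + e^(−4.5290) = 0.58072 + 0.010791 = 0.59151.
P₁ = e^(−E₁/kT) / Z = 0.010791/0.59151 = 0.0182.

0.0182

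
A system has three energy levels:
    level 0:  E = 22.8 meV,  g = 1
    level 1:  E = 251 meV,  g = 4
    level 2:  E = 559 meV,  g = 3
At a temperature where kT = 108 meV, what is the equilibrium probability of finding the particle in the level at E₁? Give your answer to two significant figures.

0.32

Eᵢ/kT = 0.2111, 2.324, 5.176.
Z = Σ gᵢe^(−Eᵢ/kT) = 1·e^(−0.2111) + 4·e^(−2.324) + 3·e^(−5.176) = 0.8097 + 0.3915 + 0.01695 = 1.218.
P₁ = g₁ e^(−E₁/kT) / Z = 0.3915/1.218 = 0.32.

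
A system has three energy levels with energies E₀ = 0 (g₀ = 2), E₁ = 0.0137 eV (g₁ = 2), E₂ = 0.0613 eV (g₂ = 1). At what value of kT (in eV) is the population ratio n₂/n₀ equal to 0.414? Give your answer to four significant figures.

n₂/n₀ = (g₂/g₀) exp[−(E₂−E₀)/kT] = 0.414.
⇒ (E₂−E₀)/kT = ln((1/2)/0.414) = ln(1.20773) = 0.188743.
kT = 0.0613 eV / 0.188743 = 0.3248 eV.

0.3248 eV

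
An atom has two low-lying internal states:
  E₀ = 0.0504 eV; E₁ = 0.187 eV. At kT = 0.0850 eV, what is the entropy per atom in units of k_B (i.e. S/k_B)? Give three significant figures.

0.451

Eᵢ/kT = 0.59294, 2.2000.
Z = Σ e^(−Eᵢ/kT) = e^(−0.59294) + e^(−2.2000) = 0.55270 + 0.11080 = 0.66350.
⟨E⟩ = Σ EᵢPᵢ = 0.073211 eV.
S/k_B = ln Z + ⟨E⟩/kT = ln(0.66350) + 0.073211/0.0850 = -0.41023 + 0.86131 = 0.451.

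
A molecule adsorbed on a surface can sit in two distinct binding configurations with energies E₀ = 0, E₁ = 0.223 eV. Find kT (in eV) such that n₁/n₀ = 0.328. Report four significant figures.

0.2000 eV

n₁/n₀ = exp[−(E₁−E₀)/kT] = 0.328.
⇒ (E₁−E₀)/kT = ln(1/0.328) = ln(3.04878) = 1.11474.
kT = 0.223 eV / 1.11474 = 0.2000 eV.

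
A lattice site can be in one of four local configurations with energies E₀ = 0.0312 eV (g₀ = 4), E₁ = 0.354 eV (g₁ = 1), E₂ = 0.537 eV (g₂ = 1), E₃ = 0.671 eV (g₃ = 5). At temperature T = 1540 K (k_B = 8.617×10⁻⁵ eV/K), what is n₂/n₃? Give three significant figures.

0.549

k_BT = 8.617×10⁻⁵ × 1540 K = 0.13270 eV.
n₂/n₃ = (g₂/g₃) exp[−(E₂−E₃)/kT] = (1/5) × exp(−(-0.134 eV)/(0.13270 eV)) = (1/5) × exp(1.0098) = 0.549.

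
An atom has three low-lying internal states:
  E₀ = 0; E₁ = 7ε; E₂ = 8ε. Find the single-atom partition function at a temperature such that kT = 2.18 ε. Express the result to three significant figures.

Eᵢ/kT = 0, 3.2110, 3.6697.
Z = Σ e^(−Eᵢ/kT) = e^(−0) + e^(−3.2110) + e^(−3.6697) = 1.0000 + 0.040316 + 0.025484 = 1.0658.

Z = 1.07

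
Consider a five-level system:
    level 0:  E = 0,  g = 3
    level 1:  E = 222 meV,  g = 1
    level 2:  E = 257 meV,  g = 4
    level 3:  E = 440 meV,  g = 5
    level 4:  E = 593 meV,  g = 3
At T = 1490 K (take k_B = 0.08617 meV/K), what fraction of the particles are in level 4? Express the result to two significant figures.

k_BT = 0.08617 × 1490 K = 128.4 meV.
Eᵢ/kT = 0, 1.729, 2.002, 3.427, 4.618.
Z = Σ gᵢe^(−Eᵢ/kT) = 3·e^(−0) + 1·e^(−1.729) + 4·e^(−2.002) + 5·e^(−3.427) + 3·e^(−4.618) = 3.000 + 0.1775 + 0.5403 + 0.1624 + 0.02962 = 3.910.
P₄ = g₄ e^(−E₄/kT) / Z = 0.02962/3.910 = 0.0076.

0.0076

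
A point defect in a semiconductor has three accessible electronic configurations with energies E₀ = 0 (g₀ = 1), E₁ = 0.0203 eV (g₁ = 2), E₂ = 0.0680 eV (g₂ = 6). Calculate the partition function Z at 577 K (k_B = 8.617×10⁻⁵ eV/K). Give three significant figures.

k_BT = 8.617×10⁻⁵ × 577 K = 0.049720 eV.
Eᵢ/kT = 0, 0.40829, 1.3677.
Z = Σ gᵢe^(−Eᵢ/kT) = 1·e^(−0) + 2·e^(−0.40829) + 6·e^(−1.3677) = 1.0000 + 1.3296 + 1.5282 = 3.8578.

Z = 3.86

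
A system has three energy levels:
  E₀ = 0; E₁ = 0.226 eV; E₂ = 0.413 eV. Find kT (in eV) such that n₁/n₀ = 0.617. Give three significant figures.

0.468 eV

n₁/n₀ = exp[−(E₁−E₀)/kT] = 0.617.
⇒ (E₁−E₀)/kT = ln(1/0.617) = ln(1.6207) = 0.48286.
kT = 0.226 eV / 0.48286 = 0.468 eV.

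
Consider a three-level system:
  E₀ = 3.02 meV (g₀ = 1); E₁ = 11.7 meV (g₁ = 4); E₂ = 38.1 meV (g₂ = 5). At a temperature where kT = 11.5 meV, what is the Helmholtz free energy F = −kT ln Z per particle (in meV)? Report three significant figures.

-10.1 meV

Eᵢ/kT = 0.26261, 1.0174, 3.3130.
Z = Σ gᵢe^(−Eᵢ/kT) = 1·e^(−0.26261) + 4·e^(−1.0174) + 5·e^(−3.3130) = 0.76904 + 1.4461 + 0.18203 = 2.3972.
F = −kT ln Z = −11.5 × ln(2.3972) = −11.5 × 0.87430 = -10.1 meV.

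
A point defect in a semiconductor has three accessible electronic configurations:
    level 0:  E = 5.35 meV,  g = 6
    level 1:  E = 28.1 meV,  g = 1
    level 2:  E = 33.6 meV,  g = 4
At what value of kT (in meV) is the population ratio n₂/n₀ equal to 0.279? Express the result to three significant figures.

n₂/n₀ = (g₂/g₀) exp[−(E₂−E₀)/kT] = 0.279.
⇒ (E₂−E₀)/kT = ln((4/6)/0.279) = ln(2.3895) = 0.87108.
kT = 28.25 meV / 0.87108 = 32.4 meV.

32.4 meV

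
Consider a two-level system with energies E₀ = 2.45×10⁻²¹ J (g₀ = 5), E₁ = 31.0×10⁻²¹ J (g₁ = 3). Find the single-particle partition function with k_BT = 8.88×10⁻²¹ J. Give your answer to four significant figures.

Z = 3.886

Eᵢ/kT = 0.275901, 3.49099.
Z = Σ gᵢe^(−Eᵢ/kT) = 5·e^(−0.275901) + 3·e^(−3.49099) = 3.79444 + 0.0914121 = 3.88585.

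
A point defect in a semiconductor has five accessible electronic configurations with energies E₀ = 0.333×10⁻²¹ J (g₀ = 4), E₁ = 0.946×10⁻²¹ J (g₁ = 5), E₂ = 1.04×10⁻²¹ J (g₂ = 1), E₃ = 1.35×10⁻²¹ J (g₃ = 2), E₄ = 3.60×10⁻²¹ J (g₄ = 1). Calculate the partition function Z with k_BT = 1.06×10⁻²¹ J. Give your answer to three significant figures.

Z = 5.94

Eᵢ/kT = 0.31415, 0.89245, 0.98113, 1.2736, 3.3962.
Z = Σ gᵢe^(−Eᵢ/kT) = 4·e^(−0.31415) + 5·e^(−0.89245) + 1·e^(−0.98113) + 2·e^(−1.2736) + 1·e^(−3.3962) = 2.9216 + 2.0483 + 0.37489 + 0.55964 + 0.033500 = 5.9379.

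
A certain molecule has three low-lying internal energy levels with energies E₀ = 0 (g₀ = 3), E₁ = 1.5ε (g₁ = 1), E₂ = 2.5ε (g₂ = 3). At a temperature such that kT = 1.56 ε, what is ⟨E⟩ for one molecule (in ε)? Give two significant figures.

Eᵢ/kT = 0, 0.9615, 1.603.
Z = Σ gᵢe^(−Eᵢ/kT) = 3·e^(−0) + 1·e^(−0.9615) + 3·e^(−1.603) = 3.000 + 0.3823 + 0.6039 = 3.986.
⟨E⟩ = Σ Eᵢ gᵢe^(−Eᵢ/kT) / Z = (0·3.000 + 1.5·0.3823 + 2.5·0.6039) / 3.986 = 0.52 ε.

0.52 ε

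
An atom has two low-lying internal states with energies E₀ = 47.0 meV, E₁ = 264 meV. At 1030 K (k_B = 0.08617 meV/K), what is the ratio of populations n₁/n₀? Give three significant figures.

0.0867

k_BT = 0.08617 × 1030 K = 88.755 meV.
n₁/n₀ = exp[−(E₁−E₀)/kT] = exp(−(217.0 meV)/(88.755 meV)) = exp(-2.4449) = 0.0867.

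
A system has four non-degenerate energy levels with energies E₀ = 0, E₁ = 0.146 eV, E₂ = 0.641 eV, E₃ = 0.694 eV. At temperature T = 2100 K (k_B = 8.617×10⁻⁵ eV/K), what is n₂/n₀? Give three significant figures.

0.0289

k_BT = 8.617×10⁻⁵ × 2100 K = 0.18096 eV.
n₂/n₀ = exp[−(E₂−E₀)/kT] = exp(−(0.641 eV)/(0.18096 eV)) = exp(-3.5422) = 0.0289.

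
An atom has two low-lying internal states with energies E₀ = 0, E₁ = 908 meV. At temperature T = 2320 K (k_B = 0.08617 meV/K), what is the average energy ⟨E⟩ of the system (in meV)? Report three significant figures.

9.57 meV

k_BT = 0.08617 × 2320 K = 199.91 meV.
Eᵢ/kT = 0, 4.5420.
Z = Σ e^(−Eᵢ/kT) = e^(−0) + e^(−4.5420) = 1.0000 + 0.010652 = 1.0107.
⟨E⟩ = Σ Eᵢ e^(−Eᵢ/kT) / Z = (0·1.0000 + 908·0.010652) / 1.0107 = 9.57 meV.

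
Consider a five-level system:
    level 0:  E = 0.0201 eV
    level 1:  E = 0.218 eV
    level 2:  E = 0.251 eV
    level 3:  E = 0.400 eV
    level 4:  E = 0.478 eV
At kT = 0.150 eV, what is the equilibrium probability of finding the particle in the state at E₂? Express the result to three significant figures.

Eᵢ/kT = 0.13400, 1.4533, 1.6733, 2.6667, 3.1867.
Z = Σ e^(−Eᵢ/kT) = e^(−0.13400) + e^(−1.4533) + e^(−1.6733) + e^(−2.6667) + e^(−3.1867) = 0.87459 + 0.23380 + 0.18763 + 0.069481 + 0.041308 = 1.4068.
P₂ = e^(−E₂/kT) / Z = 0.18763/1.4068 = 0.133.

0.133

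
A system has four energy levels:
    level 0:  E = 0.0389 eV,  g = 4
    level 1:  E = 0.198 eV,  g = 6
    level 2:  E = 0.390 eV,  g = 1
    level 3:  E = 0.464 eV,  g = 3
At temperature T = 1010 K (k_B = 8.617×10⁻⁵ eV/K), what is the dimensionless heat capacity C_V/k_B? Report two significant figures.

0.66

k_BT = 8.617×10⁻⁵ × 1010 K = 0.08703 eV.
Eᵢ/kT = 0.4470, 2.275, 4.481, 5.331.
Z = Σ gᵢe^(−Eᵢ/kT) = 4·e^(−0.4470) + 6·e^(−2.275) + 1·e^(−4.481) + 3·e^(−5.331) = 2.558 + 0.6168 + 0.01132 + 0.01452 = 3.201.
⟨E⟩ = 0.07272 eV, ⟨E²⟩ = 0.01028 eV².
C_V/k_B = (⟨E²⟩ − ⟨E⟩²)/(kT)² = (0.01028 − 0.005288)/0.007574 = 0.66.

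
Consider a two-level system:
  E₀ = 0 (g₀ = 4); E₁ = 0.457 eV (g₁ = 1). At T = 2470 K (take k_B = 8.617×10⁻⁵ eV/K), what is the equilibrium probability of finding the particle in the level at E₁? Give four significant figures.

k_BT = 8.617×10⁻⁵ × 2470 K = 0.212840 eV.
Eᵢ/kT = 0, 2.14715.
Z = Σ gᵢe^(−Eᵢ/kT) = 4·e^(−0) + 1·e^(−2.14715) = 4.00000 + 0.116817 = 4.11682.
P₁ = g₁ e^(−E₁/kT) / Z = 0.116817/4.11682 = 0.02838.

0.02838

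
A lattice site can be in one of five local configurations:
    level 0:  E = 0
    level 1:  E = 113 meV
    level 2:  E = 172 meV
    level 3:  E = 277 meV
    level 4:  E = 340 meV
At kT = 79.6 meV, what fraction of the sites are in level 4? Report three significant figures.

Eᵢ/kT = 0, 1.4196, 2.1608, 3.4799, 4.2714.
Z = Σ e^(−Eᵢ/kT) = e^(−0) + e^(−1.4196) + e^(−2.1608) + e^(−3.4799) + e^(−4.2714) = 1.0000 + 0.24181 + 0.11523 + 0.030810 + 0.013962 = 1.4018.
P₄ = e^(−E₄/kT) / Z = 0.013962/1.4018 = 0.00996.

0.00996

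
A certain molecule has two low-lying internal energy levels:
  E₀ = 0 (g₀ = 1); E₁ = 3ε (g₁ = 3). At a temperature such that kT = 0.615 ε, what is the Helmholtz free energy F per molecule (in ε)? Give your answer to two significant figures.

Eᵢ/kT = 0, 4.878.
Z = Σ gᵢe^(−Eᵢ/kT) = 1·e^(−0) + 3·e^(−4.878) = 1.000 + 0.02284 = 1.023.
F = −kT ln Z = −0.615 × ln(1.023) = −0.615 × 0.02274 = -0.014 ε.

-0.014 ε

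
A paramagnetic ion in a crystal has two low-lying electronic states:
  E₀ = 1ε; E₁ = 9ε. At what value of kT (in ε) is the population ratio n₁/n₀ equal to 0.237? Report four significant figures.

n₁/n₀ = exp[−(E₁−E₀)/kT] = 0.237.
⇒ (E₁−E₀)/kT = ln(1/0.237) = ln(4.21941) = 1.43970.
kT = 8ε / 1.43970 = 5.557 ε.

5.557 ε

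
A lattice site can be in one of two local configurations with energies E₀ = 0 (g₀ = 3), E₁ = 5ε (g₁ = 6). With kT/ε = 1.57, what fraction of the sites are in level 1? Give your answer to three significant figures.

0.0765

Eᵢ/kT = 0, 3.1847.
Z = Σ gᵢe^(−Eᵢ/kT) = 3·e^(−0) + 6·e^(−3.1847) = 3.0000 + 0.24834 = 3.2483.
P₁ = g₁ e^(−E₁/kT) / Z = 0.24834/3.2483 = 0.0765.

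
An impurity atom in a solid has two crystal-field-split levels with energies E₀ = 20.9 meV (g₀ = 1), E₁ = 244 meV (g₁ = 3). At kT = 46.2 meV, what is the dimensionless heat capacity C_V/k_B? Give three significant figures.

Eᵢ/kT = 0.45238, 5.2814.
Z = Σ gᵢe^(−Eᵢ/kT) = 1·e^(−0.45238) + 3·e^(−5.2814) = 0.63611 + 0.015256 = 0.65137.
⟨E⟩ = 26.125 meV, ⟨E²⟩ = 1821.0 meV².
C_V/k_B = (⟨E²⟩ − ⟨E⟩²)/(kT)² = (1821.0 − 682.52)/2134.4 = 0.533.

0.533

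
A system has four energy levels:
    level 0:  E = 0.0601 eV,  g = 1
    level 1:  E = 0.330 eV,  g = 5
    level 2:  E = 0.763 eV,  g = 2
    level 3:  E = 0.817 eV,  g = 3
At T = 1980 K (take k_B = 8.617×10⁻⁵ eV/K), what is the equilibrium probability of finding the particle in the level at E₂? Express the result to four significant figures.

0.01550

k_BT = 8.617×10⁻⁵ × 1980 K = 0.170617 eV.
Eᵢ/kT = 0.352251, 1.93416, 4.47200, 4.78850.
Z = Σ gᵢe^(−Eᵢ/kT) = 1·e^(−0.352251) + 5·e^(−1.93416) + 2·e^(−4.47200) + 3·e^(−4.78850) = 0.703104 + 0.722728 + 0.0228489 + 0.0249748 = 1.47366.
P₂ = g₂ e^(−E₂/kT) / Z = 0.0228489/1.47366 = 0.01550.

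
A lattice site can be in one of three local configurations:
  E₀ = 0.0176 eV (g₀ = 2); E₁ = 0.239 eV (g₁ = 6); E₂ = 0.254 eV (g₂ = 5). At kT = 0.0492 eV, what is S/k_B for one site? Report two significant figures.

Eᵢ/kT = 0.3577, 4.858, 5.163.
Z = Σ gᵢe^(−Eᵢ/kT) = 2·e^(−0.3577) + 6·e^(−4.858) + 5·e^(−5.163) = 1.399 + 0.04660 + 0.02862 = 1.474.
⟨E⟩ = Σ EᵢPᵢ = 0.02919 eV.
S/k_B = ln Z + ⟨E⟩/kT = ln(1.474) + 0.02919/0.0492 = 0.3880 + 0.5933 = 0.98.

0.98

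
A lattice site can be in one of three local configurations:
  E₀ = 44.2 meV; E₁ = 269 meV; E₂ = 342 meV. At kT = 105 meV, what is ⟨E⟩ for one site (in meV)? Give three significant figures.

81.5 meV

Eᵢ/kT = 0.42095, 2.5619, 3.2571.
Z = Σ e^(−Eᵢ/kT) = e^(−0.42095) + e^(−2.5619) + e^(−3.2571) = 0.65642 + 0.077158 + 0.038500 = 0.77208.
⟨E⟩ = Σ Eᵢ e^(−Eᵢ/kT) / Z = (44.2·0.65642 + 269·0.077158 + 342·0.038500) / 0.77208 = 81.5 meV.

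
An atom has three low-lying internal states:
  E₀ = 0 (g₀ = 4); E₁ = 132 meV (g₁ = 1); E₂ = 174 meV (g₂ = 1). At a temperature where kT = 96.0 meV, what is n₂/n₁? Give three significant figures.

0.646

n₂/n₁ = (g₂/g₁) exp[−(E₂−E₁)/kT] = (1/1) × exp(−(42 meV)/(96.0 meV)) = (1/1) × exp(-0.43750) = 0.646.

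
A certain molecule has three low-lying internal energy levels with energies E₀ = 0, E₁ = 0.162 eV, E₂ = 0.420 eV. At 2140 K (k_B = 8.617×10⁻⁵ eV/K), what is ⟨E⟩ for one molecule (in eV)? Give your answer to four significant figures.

k_BT = 8.617×10⁻⁵ × 2140 K = 0.184404 eV.
Eᵢ/kT = 0, 0.878506, 2.27761.
Z = Σ e^(−Eᵢ/kT) = e^(−0) + e^(−0.878506) + e^(−2.27761) = 1.00000 + 0.415403 + 0.102529 = 1.51793.
⟨E⟩ = Σ Eᵢ e^(−Eᵢ/kT) / Z = (0·1.00000 + 0.162·0.415403 + 0.420·0.102529) / 1.51793 = 0.07270 eV.

0.07270 eV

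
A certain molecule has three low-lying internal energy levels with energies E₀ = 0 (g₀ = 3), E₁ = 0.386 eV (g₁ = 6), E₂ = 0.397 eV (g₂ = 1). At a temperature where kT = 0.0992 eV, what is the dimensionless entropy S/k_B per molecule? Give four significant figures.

1.320

Eᵢ/kT = 0, 3.89113, 4.00202.
Z = Σ gᵢe^(−Eᵢ/kT) = 3·e^(−0) + 6·e^(−3.89113) + 1·e^(−4.00202) = 3.00000 + 0.122534 + 0.0182787 = 3.14081.
⟨E⟩ = Σ EᵢPᵢ = 0.0173696 eV.
S/k_B = ln Z + ⟨E⟩/kT = ln(3.14081) + 0.0173696/0.0992 = 1.14448 + 0.175097 = 1.320.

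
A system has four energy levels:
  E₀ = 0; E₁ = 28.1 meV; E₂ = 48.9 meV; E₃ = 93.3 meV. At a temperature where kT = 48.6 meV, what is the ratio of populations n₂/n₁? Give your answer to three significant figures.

0.652

n₂/n₁ = exp[−(E₂−E₁)/kT] = exp(−(20.8 meV)/(48.6 meV)) = exp(-0.42798) = 0.652.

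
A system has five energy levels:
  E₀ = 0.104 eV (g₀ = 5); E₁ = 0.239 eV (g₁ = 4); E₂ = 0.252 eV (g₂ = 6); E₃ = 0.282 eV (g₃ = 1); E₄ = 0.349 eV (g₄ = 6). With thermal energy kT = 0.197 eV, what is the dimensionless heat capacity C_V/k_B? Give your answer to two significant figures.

0.21

Eᵢ/kT = 0.5279, 1.213, 1.279, 1.431, 1.772.
Z = Σ gᵢe^(−Eᵢ/kT) = 5·e^(−0.5279) + 4·e^(−1.213) + 6·e^(−1.279) + 1·e^(−1.431) + 6·e^(−1.772) = 2.949 + 1.189 + 1.670 + 0.2391 + 1.020 = 7.067.
⟨E⟩ = 0.2031 eV, ⟨E²⟩ = 0.04940 eV².
C_V/k_B = (⟨E²⟩ − ⟨E⟩²)/(kT)² = (0.04940 − 0.04125)/0.03881 = 0.21.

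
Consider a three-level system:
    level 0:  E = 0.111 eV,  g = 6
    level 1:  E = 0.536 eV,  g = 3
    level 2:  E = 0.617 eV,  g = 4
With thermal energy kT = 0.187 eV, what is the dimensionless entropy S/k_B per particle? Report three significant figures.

2.10

Eᵢ/kT = 0.59358, 2.8663, 3.2995.
Z = Σ gᵢe^(−Eᵢ/kT) = 6·e^(−0.59358) + 3·e^(−2.8663) + 4·e^(−3.2995) = 3.3141 + 0.17073 + 0.14761 = 3.6324.
⟨E⟩ = Σ EᵢPᵢ = 0.15154 eV.
S/k_B = ln Z + ⟨E⟩/kT = ln(3.6324) + 0.15154/0.187 = 1.2899 + 0.81037 = 2.10.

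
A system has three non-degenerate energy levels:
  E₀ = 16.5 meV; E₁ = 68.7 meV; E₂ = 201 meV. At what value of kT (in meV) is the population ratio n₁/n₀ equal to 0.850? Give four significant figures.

n₁/n₀ = exp[−(E₁−E₀)/kT] = 0.850.
⇒ (E₁−E₀)/kT = ln(1/0.850) = ln(1.17647) = 0.162518.
kT = 52.2 meV / 0.162518 = 321.2 meV.

321.2 meV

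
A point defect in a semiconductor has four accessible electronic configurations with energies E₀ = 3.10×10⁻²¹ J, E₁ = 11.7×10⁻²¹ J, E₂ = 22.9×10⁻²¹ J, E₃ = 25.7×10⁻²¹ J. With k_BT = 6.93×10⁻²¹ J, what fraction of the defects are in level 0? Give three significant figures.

0.722

Eᵢ/kT = 0.44733, 1.6883, 3.3045, 3.7085.
Z = Σ e^(−Eᵢ/kT) = e^(−0.44733) + e^(−1.6883) + e^(−3.3045) + e^(−3.7085) = 0.63933 + 0.18483 + 0.036718 + 0.024514 = 0.88539.
P₀ = e^(−E₀/kT) / Z = 0.63933/0.88539 = 0.722.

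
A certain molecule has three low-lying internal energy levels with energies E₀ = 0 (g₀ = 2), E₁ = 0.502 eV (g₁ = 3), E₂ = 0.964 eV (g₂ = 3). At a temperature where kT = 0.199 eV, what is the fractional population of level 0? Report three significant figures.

Eᵢ/kT = 0, 2.5226, 4.8442.
Z = Σ gᵢe^(−Eᵢ/kT) = 2·e^(−0) + 3·e^(−2.5226) + 3·e^(−4.8442) = 2.0000 + 0.24075 + 0.023622 = 2.2644.
P₀ = g₀ e^(−E₀/kT) / Z = 2.0000/2.2644 = 0.883.

0.883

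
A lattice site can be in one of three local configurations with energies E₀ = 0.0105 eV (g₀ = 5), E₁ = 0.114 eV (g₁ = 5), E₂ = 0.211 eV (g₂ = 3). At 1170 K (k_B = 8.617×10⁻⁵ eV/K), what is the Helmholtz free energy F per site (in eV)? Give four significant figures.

k_BT = 8.617×10⁻⁵ × 1170 K = 0.100819 eV.
Eᵢ/kT = 0.104147, 1.13074, 2.09286.
Z = Σ gᵢe^(−Eᵢ/kT) = 5·e^(−0.104147) + 5·e^(−1.13074) + 3·e^(−2.09286) = 4.50546 + 1.61397 + 0.370002 = 6.48943.
F = −kT ln Z = −0.100819 × ln(6.48943) = −0.100819 × 1.87017 = -0.1885 eV.

-0.1885 eV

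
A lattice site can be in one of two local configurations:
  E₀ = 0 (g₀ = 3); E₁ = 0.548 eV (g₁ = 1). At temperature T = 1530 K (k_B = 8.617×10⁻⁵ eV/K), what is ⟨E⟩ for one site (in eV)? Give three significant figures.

0.00285 eV

k_BT = 8.617×10⁻⁵ × 1530 K = 0.13184 eV.
Eᵢ/kT = 0, 4.1566.
Z = Σ gᵢe^(−Eᵢ/kT) = 3·e^(−0) + 1·e^(−4.1566) = 3.0000 + 0.015661 = 3.0157.
⟨E⟩ = Σ Eᵢ gᵢe^(−Eᵢ/kT) / Z = (0·3.0000 + 0.548·0.015661) / 3.0157 = 0.00285 eV.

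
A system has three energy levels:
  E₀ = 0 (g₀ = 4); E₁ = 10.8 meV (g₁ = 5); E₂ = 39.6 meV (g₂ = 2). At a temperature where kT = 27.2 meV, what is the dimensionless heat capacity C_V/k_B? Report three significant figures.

Eᵢ/kT = 0, 0.39706, 1.4559.
Z = Σ gᵢe^(−Eᵢ/kT) = 4·e^(−0) + 5·e^(−0.39706) + 2·e^(−1.4559) = 4.0000 + 3.3615 + 0.46638 = 7.8279.
⟨E⟩ = 6.9971 meV, ⟨E²⟩ = 143.52 meV².
C_V/k_B = (⟨E²⟩ − ⟨E⟩²)/(kT)² = (143.52 − 48.959)/739.84 = 0.128.

0.128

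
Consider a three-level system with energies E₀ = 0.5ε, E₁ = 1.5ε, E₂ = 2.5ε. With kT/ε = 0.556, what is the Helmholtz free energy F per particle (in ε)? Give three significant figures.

0.402 ε

Eᵢ/kT = 0.89928, 2.6978, 4.4964.
Z = Σ e^(−Eᵢ/kT) = e^(−0.89928) + e^(−2.6978) + e^(−4.4964) = 0.40686 + 0.067354 + 0.011149 = 0.48536.
F = −kT ln Z = −0.556 × ln(0.48536) = −0.556 × -0.72286 = 0.402 ε.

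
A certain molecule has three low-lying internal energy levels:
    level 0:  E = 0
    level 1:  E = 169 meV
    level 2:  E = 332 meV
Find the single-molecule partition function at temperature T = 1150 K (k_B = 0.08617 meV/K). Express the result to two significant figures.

Z = 1.2

k_BT = 0.08617 × 1150 K = 99.10 meV.
Eᵢ/kT = 0, 1.705, 3.350.
Z = Σ e^(−Eᵢ/kT) = e^(−0) + e^(−1.705) + e^(−3.350) = 1.000 + 0.1818 + 0.03508 = 1.217.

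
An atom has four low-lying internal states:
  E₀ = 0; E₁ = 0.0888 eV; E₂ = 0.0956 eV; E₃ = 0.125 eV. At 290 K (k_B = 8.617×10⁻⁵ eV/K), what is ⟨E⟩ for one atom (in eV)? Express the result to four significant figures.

0.005171 eV

k_BT = 8.617×10⁻⁵ × 290 K = 0.0249893 eV.
Eᵢ/kT = 0, 3.55352, 3.82564, 5.00214.
Z = Σ e^(−Eᵢ/kT) = e^(−0) + e^(−3.55352) + e^(−3.82564) + e^(−5.00214) = 1.00000 + 0.0286237 + 0.0218045 + 0.00672354 = 1.05715.
⟨E⟩ = Σ Eᵢ e^(−Eᵢ/kT) / Z = (0·1.00000 + 0.0888·0.0286237 + 0.0956·0.0218045 + 0.125·0.00672354) / 1.05715 = 0.005171 eV.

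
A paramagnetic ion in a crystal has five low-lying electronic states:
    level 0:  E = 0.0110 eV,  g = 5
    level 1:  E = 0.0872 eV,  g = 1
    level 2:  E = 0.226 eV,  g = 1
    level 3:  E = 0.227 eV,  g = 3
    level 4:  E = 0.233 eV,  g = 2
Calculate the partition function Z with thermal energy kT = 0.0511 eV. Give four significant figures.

Z = 4.281

Eᵢ/kT = 0.215264, 1.70646, 4.42270, 4.44227, 4.55969.
Z = Σ gᵢe^(−Eᵢ/kT) = 5·e^(−0.215264) + 1·e^(−1.70646) + 1·e^(−4.42270) + 3·e^(−4.44227) + 2·e^(−4.55969) = 4.03164 + 0.181507 + 0.0120018 + 0.0353076 + 0.0209306 = 4.28139.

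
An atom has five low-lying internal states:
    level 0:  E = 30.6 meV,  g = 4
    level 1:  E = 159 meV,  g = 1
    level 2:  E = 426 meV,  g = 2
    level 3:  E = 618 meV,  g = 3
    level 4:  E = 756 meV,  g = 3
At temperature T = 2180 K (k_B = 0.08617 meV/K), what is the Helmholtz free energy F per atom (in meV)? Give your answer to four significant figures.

-269.6 meV

k_BT = 0.08617 × 2180 K = 187.851 meV.
Eᵢ/kT = 0.162895, 0.846416, 2.26775, 3.28984, 4.02447.
Z = Σ gᵢe^(−Eᵢ/kT) = 4·e^(−0.162895) + 1·e^(−0.846416) + 2·e^(−2.26775) + 3·e^(−3.28984) + 3·e^(−4.02447) = 3.39872 + 0.428950 + 0.207090 + 0.111779 + 0.0536187 = 4.20016.
F = −kT ln Z = −187.851 × ln(4.20016) = −187.851 × 1.43512 = -269.6 meV.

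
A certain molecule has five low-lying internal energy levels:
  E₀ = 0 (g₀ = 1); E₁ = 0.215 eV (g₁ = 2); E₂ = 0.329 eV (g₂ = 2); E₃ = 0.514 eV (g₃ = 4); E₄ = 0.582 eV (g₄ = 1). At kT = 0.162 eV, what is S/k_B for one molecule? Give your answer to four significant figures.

Eᵢ/kT = 0, 1.32716, 2.03086, 3.17284, 3.59259.
Z = Σ gᵢe^(−Eᵢ/kT) = 1·e^(−0) + 2·e^(−1.32716) + 2·e^(−2.03086) + 4·e^(−3.17284) + 1·e^(−3.59259) = 1.00000 + 0.530459 + 0.262445 + 0.167538 + 0.0275269 = 1.98797.
⟨E⟩ = Σ EᵢPᵢ = 0.152179 eV.
S/k_B = ln Z + ⟨E⟩/kT = ln(1.98797) + 0.152179/0.162 = 0.687114 + 0.939377 = 1.626.

1.626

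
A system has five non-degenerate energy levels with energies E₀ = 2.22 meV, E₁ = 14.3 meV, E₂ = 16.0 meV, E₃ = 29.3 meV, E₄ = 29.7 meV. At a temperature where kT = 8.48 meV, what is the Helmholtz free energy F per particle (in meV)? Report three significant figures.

-1.32 meV

Eᵢ/kT = 0.26179, 1.6863, 1.8868, 3.4552, 3.5024.
Z = Σ e^(−Eᵢ/kT) = e^(−0.26179) + e^(−1.6863) + e^(−1.8868) + e^(−3.4552) + e^(−3.5024) = 0.76967 + 0.18520 + 0.15156 + 0.031581 + 0.030125 = 1.1681.
F = −kT ln Z = −8.48 × ln(1.1681) = −8.48 × 0.15538 = -1.32 meV.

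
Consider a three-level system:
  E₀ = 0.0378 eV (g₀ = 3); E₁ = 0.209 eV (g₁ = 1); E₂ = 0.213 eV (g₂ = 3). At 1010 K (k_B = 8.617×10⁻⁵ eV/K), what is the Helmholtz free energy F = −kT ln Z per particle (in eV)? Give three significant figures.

k_BT = 8.617×10⁻⁵ × 1010 K = 0.087032 eV.
Eᵢ/kT = 0.43432, 2.4014, 2.4474.
Z = Σ gᵢe^(−Eᵢ/kT) = 3·e^(−0.43432) + 1·e^(−2.4014) + 3·e^(−2.4474) = 1.9431 + 0.090591 + 0.25955 = 2.2932.
F = −kT ln Z = −0.087032 × ln(2.2932) = −0.087032 × 0.82995 = -0.0722 eV.

-0.0722 eV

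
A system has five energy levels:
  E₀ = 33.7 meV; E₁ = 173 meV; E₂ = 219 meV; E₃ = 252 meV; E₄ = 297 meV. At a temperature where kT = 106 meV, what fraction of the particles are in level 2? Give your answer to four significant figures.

0.1053

Eᵢ/kT = 0.317925, 1.63208, 2.06604, 2.37736, 2.80189.
Z = Σ e^(−Eᵢ/kT) = e^(−0.317925) + e^(−1.63208) + e^(−2.06604) + e^(−2.37736) + e^(−2.80189) = 0.727657 + 0.195522 + 0.126686 + 0.0927952 + 0.0606952 = 1.20336.
P₂ = e^(−E₂/kT) / Z = 0.126686/1.20336 = 0.1053.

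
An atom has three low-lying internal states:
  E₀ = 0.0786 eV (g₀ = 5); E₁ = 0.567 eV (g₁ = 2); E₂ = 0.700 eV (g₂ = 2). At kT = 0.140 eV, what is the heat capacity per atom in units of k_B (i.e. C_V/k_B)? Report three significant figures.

Eᵢ/kT = 0.56143, 4.0500, 5.0000.
Z = Σ gᵢe^(−Eᵢ/kT) = 5·e^(−0.56143) + 2·e^(−4.0500) + 2·e^(−5.0000) = 2.8520 + 0.034845 + 0.013476 = 2.9003.
⟨E⟩ = 0.087356 eV, ⟨E²⟩ = 0.012214 eV².
C_V/k_B = (⟨E²⟩ − ⟨E⟩²)/(kT)² = (0.012214 − 0.0076311)/0.019600 = 0.234.

0.234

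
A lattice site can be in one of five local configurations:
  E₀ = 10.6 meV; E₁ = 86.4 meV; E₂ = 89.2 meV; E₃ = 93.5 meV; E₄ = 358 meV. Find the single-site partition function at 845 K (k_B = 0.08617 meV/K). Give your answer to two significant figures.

k_BT = 0.08617 × 845 K = 72.81 meV.
Eᵢ/kT = 0.1456, 1.187, 1.225, 1.284, 4.917.
Z = Σ e^(−Eᵢ/kT) = e^(−0.1456) + e^(−1.187) + e^(−1.225) + e^(−1.284) + e^(−4.917) = 0.8645 + 0.3051 + 0.2938 + 0.2769 + 0.007321 = 1.748.

Z = 1.7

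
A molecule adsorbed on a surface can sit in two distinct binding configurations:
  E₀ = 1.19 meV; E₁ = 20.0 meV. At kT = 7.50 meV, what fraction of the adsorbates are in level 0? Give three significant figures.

0.925

Eᵢ/kT = 0.15867, 2.6667.
Z = Σ e^(−Eᵢ/kT) = e^(−0.15867) + e^(−2.6667) = 0.85328 + 0.069481 = 0.92276.
P₀ = e^(−E₀/kT) / Z = 0.85328/0.92276 = 0.925.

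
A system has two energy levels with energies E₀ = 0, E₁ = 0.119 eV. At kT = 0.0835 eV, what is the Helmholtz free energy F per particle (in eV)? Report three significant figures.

Eᵢ/kT = 0, 1.4251.
Z = Σ e^(−Eᵢ/kT) = e^(−0) + e^(−1.4251) = 1.0000 + 0.24048 = 1.2405.
F = −kT ln Z = −0.0835 × ln(1.2405) = −0.0835 × 0.21551 = -0.0180 eV.

-0.0180 eV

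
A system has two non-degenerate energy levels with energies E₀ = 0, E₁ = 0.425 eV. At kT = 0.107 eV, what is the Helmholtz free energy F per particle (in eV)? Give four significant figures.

Eᵢ/kT = 0, 3.97196.
Z = Σ e^(−Eᵢ/kT) = e^(−0) + e^(−3.97196) = 1.00000 + 0.0188365 = 1.01884.
F = −kT ln Z = −0.107 × ln(1.01884) = −0.107 × 0.0186647 = -0.001997 eV.

-0.001997 eV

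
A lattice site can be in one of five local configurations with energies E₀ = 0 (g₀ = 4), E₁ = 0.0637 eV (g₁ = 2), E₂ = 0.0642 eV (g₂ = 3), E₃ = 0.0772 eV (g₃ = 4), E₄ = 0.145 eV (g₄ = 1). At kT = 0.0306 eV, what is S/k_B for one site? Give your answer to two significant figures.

Eᵢ/kT = 0, 2.082, 2.098, 2.523, 4.739.
Z = Σ gᵢe^(−Eᵢ/kT) = 4·e^(−0) + 2·e^(−2.082) + 3·e^(−2.098) + 4·e^(−2.523) + 1·e^(−4.739) = 4.000 + 0.2494 + 0.3681 + 0.3209 + 0.008747 = 4.947.
⟨E⟩ = Σ EᵢPᵢ = 0.01325 eV.
S/k_B = ln Z + ⟨E⟩/kT = ln(4.947) + 0.01325/0.0306 = 1.599 + 0.4330 = 2.0.

2.0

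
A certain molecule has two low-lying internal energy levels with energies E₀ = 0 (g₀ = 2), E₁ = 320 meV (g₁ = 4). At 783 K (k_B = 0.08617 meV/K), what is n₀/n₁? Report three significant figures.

57.4

k_BT = 0.08617 × 783 K = 67.471 meV.
n₀/n₁ = (g₀/g₁) exp[−(E₀−E₁)/kT] = (2/4) × exp(−(-320 meV)/(67.471 meV)) = (2/4) × exp(4.7428) = 57.4.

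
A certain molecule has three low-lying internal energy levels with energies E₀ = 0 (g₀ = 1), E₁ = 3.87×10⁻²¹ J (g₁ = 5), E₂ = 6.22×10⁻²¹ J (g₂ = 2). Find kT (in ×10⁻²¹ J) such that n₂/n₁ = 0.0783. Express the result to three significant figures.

n₂/n₁ = (g₂/g₁) exp[−(E₂−E₁)/kT] = 0.0783.
⇒ (E₂−E₁)/kT = ln((2/5)/0.0783) = ln(5.1086) = 1.6309.
kT = 2.35 ×10⁻²¹ J / 1.6309 = 1.44 ×10⁻²¹ J.

1.44 ×10⁻²¹ J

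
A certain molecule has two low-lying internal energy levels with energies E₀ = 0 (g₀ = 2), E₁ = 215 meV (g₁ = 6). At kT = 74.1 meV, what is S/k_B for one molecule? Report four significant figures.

Eᵢ/kT = 0, 2.90148.
Z = Σ gᵢe^(−Eᵢ/kT) = 2·e^(−0) + 6·e^(−2.90148) = 2.00000 + 0.329651 = 2.32965.
⟨E⟩ = Σ EᵢPᵢ = 30.4230 meV.
S/k_B = ln Z + ⟨E⟩/kT = ln(2.32965) + 30.4230/74.1 = 0.845718 + 0.410567 = 1.256.

1.256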